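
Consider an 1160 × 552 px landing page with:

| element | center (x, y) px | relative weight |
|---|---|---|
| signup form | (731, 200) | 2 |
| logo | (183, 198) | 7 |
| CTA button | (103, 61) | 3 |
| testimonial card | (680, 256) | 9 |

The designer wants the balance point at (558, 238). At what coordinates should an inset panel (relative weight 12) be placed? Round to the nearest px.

After adding the inset panel, total weight = 2 + 7 + 3 + 9 + 12 = 33.
Along x: (9172 + 12·x) / 33 = 558 (existing moment 2·731 + 7·183 + 3·103 + 9·680 = 9172) ⇒ x = (18414 − 9172) / 12 ≈ 770.17.
Along y: (4273 + 12·y) / 33 = 238 (existing moment 2·200 + 7·198 + 3·61 + 9·256 = 4273) ⇒ y = (7854 − 4273) / 12 ≈ 298.42.

(770, 298)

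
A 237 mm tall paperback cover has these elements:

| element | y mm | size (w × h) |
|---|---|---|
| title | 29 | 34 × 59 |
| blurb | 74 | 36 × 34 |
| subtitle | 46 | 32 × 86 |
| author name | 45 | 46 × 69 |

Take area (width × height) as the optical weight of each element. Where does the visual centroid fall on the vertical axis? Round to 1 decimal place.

Areas: title 34·59 = 2006, blurb 36·34 = 1224, subtitle 32·86 = 2752, author name 46·69 = 3174. Total weight = 9156.
y: (2006·29 + 1224·74 + 2752·46 + 3174·45) / 9156 = 418172 / 9156 ≈ 45.67

y ≈ 45.7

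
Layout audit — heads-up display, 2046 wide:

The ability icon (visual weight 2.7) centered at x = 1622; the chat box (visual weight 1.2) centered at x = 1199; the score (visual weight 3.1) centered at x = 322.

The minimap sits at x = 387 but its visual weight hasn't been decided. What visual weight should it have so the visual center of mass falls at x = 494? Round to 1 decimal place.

w ≈ 31.4

Known weights sum to 2.7 + 1.2 + 3.1 = 7.0; their moment is 2.7·1622 + 1.2·1199 + 3.1·322 = 6816.4.
For the centroid to hit 494: (6816.4 + w·387) / (7.0 + w) = 494.
Rearranging, w·(387 − 494) = 494·7.0 − 6816.4 = -3358.4, so w ≈ -3358.4/-107 = 31.39.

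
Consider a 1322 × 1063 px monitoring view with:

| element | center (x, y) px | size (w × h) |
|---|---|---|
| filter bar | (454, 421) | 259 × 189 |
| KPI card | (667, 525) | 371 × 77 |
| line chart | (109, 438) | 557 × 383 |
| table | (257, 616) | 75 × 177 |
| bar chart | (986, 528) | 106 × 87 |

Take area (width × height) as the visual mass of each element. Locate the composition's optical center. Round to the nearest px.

(246, 453)

Areas → weights: filter bar 259·189 = 48951, KPI card 371·77 = 28567, line chart 557·383 = 213331, table 75·177 = 13275, bar chart 106·87 = 9222; Σw = 313346.
x: (48951·454 + 28567·667 + 213331·109 + 13275·257 + 9222·986) / 313346 = 77035589 / 313346 ≈ 245.85
y: (48951·421 + 28567·525 + 213331·438 + 13275·616 + 9222·528) / 313346 = 142091640 / 313346 ≈ 453.47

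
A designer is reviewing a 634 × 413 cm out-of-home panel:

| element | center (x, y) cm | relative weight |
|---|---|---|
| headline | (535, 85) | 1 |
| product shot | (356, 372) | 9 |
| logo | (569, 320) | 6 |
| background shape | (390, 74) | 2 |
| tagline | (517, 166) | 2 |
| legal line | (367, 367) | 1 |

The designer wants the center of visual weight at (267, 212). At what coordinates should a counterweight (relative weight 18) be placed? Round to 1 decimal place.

(59.9, 114.9)

New total weight: (1 + 9 + 6 + 2 + 2 + 1) + 18 = 39.
x: target moment 39×267 = 10413; current 1·535 + 9·356 + 6·569 + 2·390 + 2·517 + 1·367 = 9334; the counterweight supplies 1079, so x = 1079/18 ≈ 59.94.
y: target moment 39×212 = 8268; current 1·85 + 9·372 + 6·320 + 2·74 + 2·166 + 1·367 = 6200; the counterweight supplies 2068, so y = 2068/18 ≈ 114.89.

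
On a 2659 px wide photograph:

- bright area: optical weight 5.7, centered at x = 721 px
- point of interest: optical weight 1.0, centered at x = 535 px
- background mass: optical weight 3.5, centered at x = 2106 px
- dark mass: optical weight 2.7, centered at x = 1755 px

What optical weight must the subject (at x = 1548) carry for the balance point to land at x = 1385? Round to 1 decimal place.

Existing Σw = 12.9 (5.7 + 1.0 + 3.5 + 2.7); existing moment 5.7·721 + 1.0·535 + 3.5·2106 + 2.7·1755 = 16754.2.
For the centroid to hit 1385: (16754.2 + w·1548) / (12.9 + w) = 1385.
So w = (1385·12.9 − 16754.2)/(1548 − 1385) = 1112.3/163 ≈ 6.82.

w ≈ 6.8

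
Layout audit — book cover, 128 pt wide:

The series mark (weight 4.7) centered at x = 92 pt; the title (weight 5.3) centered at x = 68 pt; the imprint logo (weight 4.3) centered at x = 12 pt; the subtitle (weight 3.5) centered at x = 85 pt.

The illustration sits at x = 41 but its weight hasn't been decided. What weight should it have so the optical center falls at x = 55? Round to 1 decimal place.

w ≈ 11.6

Fixed elements: Σw = 4.7 + 5.3 + 4.3 + 3.5 = 17.8, Σw·x = 4.7·92 + 5.3·68 + 4.3·12 + 3.5·85 = 1141.9.
Set Σw·x/Σw = 55: (1141.9 + 41w) = 55·(17.8 + w).
Solving: w = (55·17.8 − 1141.9) / (41 − 55) = -162.9 / -14 ≈ 11.64.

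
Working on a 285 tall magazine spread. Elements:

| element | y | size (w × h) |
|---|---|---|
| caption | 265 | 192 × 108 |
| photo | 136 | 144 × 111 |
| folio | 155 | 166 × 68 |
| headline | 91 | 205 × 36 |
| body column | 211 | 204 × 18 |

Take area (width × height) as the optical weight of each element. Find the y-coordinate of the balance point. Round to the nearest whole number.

Taking area as weight: caption 192·108 = 20736, photo 144·111 = 15984, folio 166·68 = 11288, headline 205·36 = 7380, body column 204·18 = 3672. Sum 59060.
y-moment: 20736·265 + 15984·136 + 11288·155 + 7380·91 + 3672·211 = 10864876; centroid 10864876/59060 ≈ 183.96.

y ≈ 184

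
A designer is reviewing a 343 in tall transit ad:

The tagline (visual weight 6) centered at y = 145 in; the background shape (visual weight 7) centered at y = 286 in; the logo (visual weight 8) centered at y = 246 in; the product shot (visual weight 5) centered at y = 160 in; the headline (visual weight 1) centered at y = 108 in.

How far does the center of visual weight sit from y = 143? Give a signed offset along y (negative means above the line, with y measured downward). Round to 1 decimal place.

≈ 69.9 in

Weights sum to 6 + 7 + 8 + 5 + 1 = 27.
Σw·y = 6·145 + 7·286 + 8·246 + 5·160 + 1·108 = 5748, so ȳ = 5748/27 ≈ 212.89.
Offset from y = 143: 212.89 − 143 ≈ 69.89.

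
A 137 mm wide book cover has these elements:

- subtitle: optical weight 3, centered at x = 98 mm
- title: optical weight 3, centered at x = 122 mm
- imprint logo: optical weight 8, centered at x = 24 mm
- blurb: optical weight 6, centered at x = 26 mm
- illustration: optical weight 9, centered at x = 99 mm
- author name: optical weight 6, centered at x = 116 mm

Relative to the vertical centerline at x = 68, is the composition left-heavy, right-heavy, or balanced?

right-heavy

Weights sum to 3 + 3 + 8 + 6 + 9 + 6 = 35.
x: (3·98 + 3·122 + 8·24 + 6·26 + 9·99 + 6·116) / 35 = 2595 / 35 ≈ 74.14
Since 74.1 is right of 68, the composition reads right-heavy.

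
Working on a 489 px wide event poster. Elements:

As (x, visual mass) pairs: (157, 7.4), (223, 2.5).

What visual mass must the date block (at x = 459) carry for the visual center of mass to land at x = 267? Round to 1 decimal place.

w ≈ 4.8

Known weights sum to 7.4 + 2.5 = 9.9; their moment is 7.4·157 + 2.5·223 = 1719.3.
Set Σw·x/Σw = 267: (1719.3 + 459w) = 267·(9.9 + w).
So w = (267·9.9 − 1719.3)/(459 − 267) = 924.0/192 ≈ 4.81.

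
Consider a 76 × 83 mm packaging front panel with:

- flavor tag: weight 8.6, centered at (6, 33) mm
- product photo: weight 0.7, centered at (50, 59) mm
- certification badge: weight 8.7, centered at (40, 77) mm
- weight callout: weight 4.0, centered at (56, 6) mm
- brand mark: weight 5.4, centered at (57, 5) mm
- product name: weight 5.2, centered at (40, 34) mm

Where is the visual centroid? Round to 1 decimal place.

Total weight = 8.6 + 0.7 + 8.7 + 4.0 + 5.4 + 5.2 = 32.6.
Σw·x = 1174.4; x̄ = 1174.4/32.6 ≈ 36.02.
Σw·y = 1222.8; ȳ = 1222.8/32.6 ≈ 37.51.

(36.0, 37.5)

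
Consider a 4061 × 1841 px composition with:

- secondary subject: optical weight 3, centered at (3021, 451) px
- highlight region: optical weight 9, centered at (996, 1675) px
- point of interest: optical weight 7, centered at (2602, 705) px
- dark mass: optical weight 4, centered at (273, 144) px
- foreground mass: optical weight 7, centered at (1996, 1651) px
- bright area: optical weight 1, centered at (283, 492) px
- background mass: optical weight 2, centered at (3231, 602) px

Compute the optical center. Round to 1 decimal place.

(1759.1, 1066.4)

Total weight = 3 + 9 + 7 + 4 + 7 + 1 + 2 = 33.
Σw·x = 3·3021 + 9·996 + 7·2602 + 4·273 + 7·1996 + 1·283 + 2·3231 = 58050, so x̄ = 58050/33 ≈ 1759.09.
Σw·y = 3·451 + 9·1675 + 7·705 + 4·144 + 7·1651 + 1·492 + 2·602 = 35192, so ȳ = 35192/33 ≈ 1066.42.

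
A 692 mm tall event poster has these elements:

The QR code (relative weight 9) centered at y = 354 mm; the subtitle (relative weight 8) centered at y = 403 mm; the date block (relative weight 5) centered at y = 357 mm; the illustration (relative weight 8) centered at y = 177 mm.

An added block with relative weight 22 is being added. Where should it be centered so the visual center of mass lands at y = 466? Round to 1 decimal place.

y ≈ 664.6

After adding the added block, total weight = 9 + 8 + 5 + 8 + 22 = 52.
y: target moment 52×466 = 24232; current 9·354 + 8·403 + 5·357 + 8·177 = 9611; the added block supplies 14621, so y = 14621/22 ≈ 664.59.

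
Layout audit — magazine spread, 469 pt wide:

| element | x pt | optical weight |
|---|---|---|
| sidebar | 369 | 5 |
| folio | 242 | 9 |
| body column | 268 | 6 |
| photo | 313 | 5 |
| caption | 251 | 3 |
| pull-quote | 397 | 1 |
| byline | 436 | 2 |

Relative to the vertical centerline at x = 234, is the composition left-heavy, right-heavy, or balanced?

Weights sum to 5 + 9 + 6 + 5 + 3 + 1 + 2 = 31.
Σw·x = 9218; x̄ = 9218/31 ≈ 297.35.
297.4 vs midline 234 → right-heavy.

right-heavy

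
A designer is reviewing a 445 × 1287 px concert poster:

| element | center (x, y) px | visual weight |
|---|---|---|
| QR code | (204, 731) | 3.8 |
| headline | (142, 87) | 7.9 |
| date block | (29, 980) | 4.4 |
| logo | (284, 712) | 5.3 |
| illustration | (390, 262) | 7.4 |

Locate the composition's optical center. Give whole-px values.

Σw = 3.8 + 7.9 + 4.4 + 5.3 + 7.4 = 28.8.
x-moment: 3.8·204 + 7.9·142 + 4.4·29 + 5.3·284 + 7.4·390 = 6415.8; centroid 6415.8/28.8 ≈ 222.77.
y-moment: 3.8·731 + 7.9·87 + 4.4·980 + 5.3·712 + 7.4·262 = 13489.5; centroid 13489.5/28.8 ≈ 468.39.

(223, 468)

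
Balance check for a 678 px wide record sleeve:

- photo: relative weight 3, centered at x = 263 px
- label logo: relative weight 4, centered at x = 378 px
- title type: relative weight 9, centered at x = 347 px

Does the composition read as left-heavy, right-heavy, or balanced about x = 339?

Σw = 3 + 4 + 9 = 16.
Σw·x = 3·263 + 4·378 + 9·347 = 5424, so x̄ = 5424/16 ≈ 339.00.
That equals the midline 339 — balanced.

balanced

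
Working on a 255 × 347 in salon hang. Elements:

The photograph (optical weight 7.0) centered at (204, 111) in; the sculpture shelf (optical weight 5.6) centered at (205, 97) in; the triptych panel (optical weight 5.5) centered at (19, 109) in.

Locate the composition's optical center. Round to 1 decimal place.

Weights sum to 7.0 + 5.6 + 5.5 = 18.1.
x-moment: 7.0·204 + 5.6·205 + 5.5·19 = 2680.5; centroid 2680.5/18.1 ≈ 148.09.
y-moment: 7.0·111 + 5.6·97 + 5.5·109 = 1919.7; centroid 1919.7/18.1 ≈ 106.06.

(148.1, 106.1)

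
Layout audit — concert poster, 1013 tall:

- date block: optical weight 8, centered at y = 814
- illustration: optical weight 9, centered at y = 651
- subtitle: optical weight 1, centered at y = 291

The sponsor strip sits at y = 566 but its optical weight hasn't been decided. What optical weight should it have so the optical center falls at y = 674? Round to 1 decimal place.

w ≈ 4.9

Existing Σw = 18 (8 + 9 + 1); existing moment 8·814 + 9·651 + 1·291 = 12662.
For the centroid to hit 674: (12662 + w·566) / (18 + w) = 674.
So w = (674·18 − 12662)/(566 − 674) = -530/-108 ≈ 4.91.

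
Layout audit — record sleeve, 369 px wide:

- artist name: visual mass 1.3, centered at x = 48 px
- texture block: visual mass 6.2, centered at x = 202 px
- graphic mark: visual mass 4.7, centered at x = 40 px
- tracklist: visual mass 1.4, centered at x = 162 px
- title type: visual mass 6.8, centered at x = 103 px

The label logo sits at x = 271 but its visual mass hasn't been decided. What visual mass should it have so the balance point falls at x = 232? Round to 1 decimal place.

Known weights sum to 1.3 + 6.2 + 4.7 + 1.4 + 6.8 = 20.4; their moment is 1.3·48 + 6.2·202 + 4.7·40 + 1.4·162 + 6.8·103 = 2430.0.
Set Σw·x/Σw = 232: (2430.0 + 271w) = 232·(20.4 + w).
Solving: w = (232·20.4 − 2430.0) / (271 − 232) = 2302.8 / 39 ≈ 59.05.

w ≈ 59.0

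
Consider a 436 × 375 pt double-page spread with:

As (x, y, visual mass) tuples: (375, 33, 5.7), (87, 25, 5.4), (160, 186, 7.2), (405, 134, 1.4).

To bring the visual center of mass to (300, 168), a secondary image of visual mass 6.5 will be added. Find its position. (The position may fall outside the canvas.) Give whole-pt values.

New total weight: (5.7 + 5.4 + 7.2 + 1.4) + 6.5 = 26.2.
Along x: (4326.3 + 6.5·x) / 26.2 = 300 (existing moment 5.7·375 + 5.4·87 + 7.2·160 + 1.4·405 = 4326.3) ⇒ x = (7860.0 − 4326.3) / 6.5 ≈ 543.65.
Along y: (1849.9 + 6.5·y) / 26.2 = 168 (existing moment 5.7·33 + 5.4·25 + 7.2·186 + 1.4·134 = 1849.9) ⇒ y = (4401.6 − 1849.9) / 6.5 ≈ 392.57.

(544, 393)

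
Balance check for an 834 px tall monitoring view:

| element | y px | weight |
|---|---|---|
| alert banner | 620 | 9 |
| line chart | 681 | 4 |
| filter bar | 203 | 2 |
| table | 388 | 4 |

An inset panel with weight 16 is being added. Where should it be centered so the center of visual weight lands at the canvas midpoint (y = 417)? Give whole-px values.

y ≈ 271

After adding the inset panel, total weight = 9 + 4 + 2 + 4 + 16 = 35.
Along y: (10262 + 16·y) / 35 = 417 (existing moment 9·620 + 4·681 + 2·203 + 4·388 = 10262) ⇒ y = (14595 − 10262) / 16 ≈ 270.81.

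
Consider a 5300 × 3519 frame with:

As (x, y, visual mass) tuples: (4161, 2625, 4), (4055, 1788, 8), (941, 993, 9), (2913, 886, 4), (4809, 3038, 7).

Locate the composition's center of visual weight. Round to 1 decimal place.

(3214.6, 1829.7)

Σw = 4 + 8 + 9 + 4 + 7 = 32.
x: (4·4161 + 8·4055 + 9·941 + 4·2913 + 7·4809) / 32 = 102868 / 32 ≈ 3214.62
y: (4·2625 + 8·1788 + 9·993 + 4·886 + 7·3038) / 32 = 58551 / 32 ≈ 1829.72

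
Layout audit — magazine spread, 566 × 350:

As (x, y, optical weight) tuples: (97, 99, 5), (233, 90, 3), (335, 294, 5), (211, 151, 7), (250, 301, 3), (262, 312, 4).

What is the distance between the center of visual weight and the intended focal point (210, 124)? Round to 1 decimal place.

≈ 79.5

Σw = 5 + 3 + 5 + 7 + 3 + 4 = 27.
Σw·x = 6134; x̄ = 6134/27 ≈ 227.19.
Σw·y = 5443; ȳ = 5443/27 ≈ 201.59.
Relative to (210, 124): Δ = (17.19, 77.59); |Δ| = √(17.19² + 77.59²) ≈ 79.47.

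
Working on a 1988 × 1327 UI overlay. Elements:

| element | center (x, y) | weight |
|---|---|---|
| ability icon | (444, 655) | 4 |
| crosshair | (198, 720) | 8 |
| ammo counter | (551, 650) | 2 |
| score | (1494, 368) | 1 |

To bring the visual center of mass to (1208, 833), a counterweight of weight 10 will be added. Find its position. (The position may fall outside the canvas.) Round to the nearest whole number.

(2424, 1078)

With the counterweight, Σw becomes 4 + 8 + 2 + 1 + 10 = 25.
x: target moment 25×1208 = 30200; current 4·444 + 8·198 + 2·551 + 1·1494 = 5956; the counterweight supplies 24244, so x = 24244/10 ≈ 2424.40.
y: target moment 25×833 = 20825; current 4·655 + 8·720 + 2·650 + 1·368 = 10048; the counterweight supplies 10777, so y = 10777/10 ≈ 1077.70.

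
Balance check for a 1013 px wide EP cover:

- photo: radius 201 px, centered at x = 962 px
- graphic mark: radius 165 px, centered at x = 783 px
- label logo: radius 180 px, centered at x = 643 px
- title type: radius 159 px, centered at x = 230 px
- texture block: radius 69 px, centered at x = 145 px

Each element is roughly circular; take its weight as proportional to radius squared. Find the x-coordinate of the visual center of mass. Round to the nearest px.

Weights ∝ r²: photo 201² = 40401, graphic mark 165² = 27225, label logo 180² = 32400, title type 159² = 25281, texture block 69² = 4761; Σw = 130068.
x: (40401·962 + 27225·783 + 32400·643 + 25281·230 + 4761·145) / 130068 = 87521112 / 130068 ≈ 672.89

x ≈ 673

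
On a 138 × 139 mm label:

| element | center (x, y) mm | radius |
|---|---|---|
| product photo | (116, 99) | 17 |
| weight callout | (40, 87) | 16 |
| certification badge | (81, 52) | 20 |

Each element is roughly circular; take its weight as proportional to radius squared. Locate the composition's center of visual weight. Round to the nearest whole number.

(81, 76)

r² weights: product photo 17² = 289, weight callout 16² = 256, certification badge 20² = 400. Total = 945.
x: (289·116 + 256·40 + 400·81) / 945 = 76164 / 945 ≈ 80.60
y: (289·99 + 256·87 + 400·52) / 945 = 71683 / 945 ≈ 75.86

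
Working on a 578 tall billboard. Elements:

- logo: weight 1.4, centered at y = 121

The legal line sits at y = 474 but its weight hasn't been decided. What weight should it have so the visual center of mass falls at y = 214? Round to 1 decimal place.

Known: weight 1.4 with moment 1.4·121 = 169.4.
Set Σw·y/Σw = 214: (169.4 + 474w) = 214·(1.4 + w).
Rearranging, w·(474 − 214) = 214·1.4 − 169.4 = 130.2, so w ≈ 130.2/260 = 0.50.

w ≈ 0.5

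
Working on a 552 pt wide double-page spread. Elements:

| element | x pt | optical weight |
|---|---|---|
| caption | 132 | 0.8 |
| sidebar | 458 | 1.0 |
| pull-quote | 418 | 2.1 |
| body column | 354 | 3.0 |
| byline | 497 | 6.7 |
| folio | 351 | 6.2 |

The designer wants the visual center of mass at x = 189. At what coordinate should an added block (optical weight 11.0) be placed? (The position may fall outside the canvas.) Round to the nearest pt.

With the added block, Σw becomes 0.8 + 1.0 + 2.1 + 3.0 + 6.7 + 6.2 + 11.0 = 30.8.
x: target moment 30.8×189 = 5821.2; current 0.8·132 + 1.0·458 + 2.1·418 + 3.0·354 + 6.7·497 + 6.2·351 = 8009.5; the added block supplies -2188.3, so x = -2188.3/11.0 ≈ -198.94.

x ≈ -199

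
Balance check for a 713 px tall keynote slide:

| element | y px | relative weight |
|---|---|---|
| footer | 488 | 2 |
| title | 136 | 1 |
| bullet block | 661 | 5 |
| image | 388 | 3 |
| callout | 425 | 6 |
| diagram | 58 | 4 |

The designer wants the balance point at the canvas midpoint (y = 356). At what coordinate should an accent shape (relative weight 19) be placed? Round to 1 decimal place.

y ≈ 309.3

After adding the accent shape, total weight = 2 + 1 + 5 + 3 + 6 + 4 + 19 = 40.
y: need Σw·y = 40·356 = 14240. Existing = 2·488 + 1·136 + 5·661 + 3·388 + 6·425 + 4·58 = 8363. Remainder 5877 / 19 ≈ 309.32.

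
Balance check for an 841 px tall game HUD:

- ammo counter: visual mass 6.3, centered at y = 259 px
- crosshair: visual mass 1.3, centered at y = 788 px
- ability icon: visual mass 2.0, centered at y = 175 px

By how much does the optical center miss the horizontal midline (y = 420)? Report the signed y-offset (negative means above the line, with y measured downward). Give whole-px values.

≈ -107 px

Total weight = 6.3 + 1.3 + 2.0 = 9.6.
y-moment: 6.3·259 + 1.3·788 + 2.0·175 = 3006.1; centroid 3006.1/9.6 ≈ 313.14.
Against y = 420, that's 313.14 − 420 = -106.86.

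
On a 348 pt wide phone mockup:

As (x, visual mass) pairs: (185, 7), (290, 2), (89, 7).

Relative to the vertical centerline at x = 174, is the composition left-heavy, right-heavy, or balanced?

Weights sum to 7 + 2 + 7 = 16.
x: (7·185 + 2·290 + 7·89) / 16 = 2498 / 16 ≈ 156.12
156.1 vs midline 174 → left-heavy.

left-heavy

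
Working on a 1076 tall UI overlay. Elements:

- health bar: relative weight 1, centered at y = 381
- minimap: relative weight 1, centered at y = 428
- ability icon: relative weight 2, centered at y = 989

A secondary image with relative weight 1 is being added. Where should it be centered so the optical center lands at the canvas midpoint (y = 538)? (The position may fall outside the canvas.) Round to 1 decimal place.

y ≈ -97.0

With the secondary image, Σw becomes 1 + 1 + 2 + 1 = 5.
y: target moment 5×538 = 2690; current 1·381 + 1·428 + 2·989 = 2787; the secondary image supplies -97, so y = -97/1 ≈ -97.00.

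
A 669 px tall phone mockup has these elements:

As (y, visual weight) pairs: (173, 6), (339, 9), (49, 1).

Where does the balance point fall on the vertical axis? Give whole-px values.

y ≈ 259

Σw = 6 + 9 + 1 = 16.
y: (6·173 + 9·339 + 1·49) / 16 = 4138 / 16 ≈ 258.62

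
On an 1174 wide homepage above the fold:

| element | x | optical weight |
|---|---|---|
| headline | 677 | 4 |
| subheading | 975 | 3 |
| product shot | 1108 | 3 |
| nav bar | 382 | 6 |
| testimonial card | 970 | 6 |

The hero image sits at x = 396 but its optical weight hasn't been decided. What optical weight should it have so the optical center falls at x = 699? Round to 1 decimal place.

w ≈ 5.6

Fixed elements: Σw = 4 + 3 + 3 + 6 + 6 = 22, Σw·x = 4·677 + 3·975 + 3·1108 + 6·382 + 6·970 = 17069.
Balance at x = 699 requires (17069 + w·396) / (22 + w) = 699.
So w = (699·22 − 17069)/(396 − 699) = -1691/-303 ≈ 5.58.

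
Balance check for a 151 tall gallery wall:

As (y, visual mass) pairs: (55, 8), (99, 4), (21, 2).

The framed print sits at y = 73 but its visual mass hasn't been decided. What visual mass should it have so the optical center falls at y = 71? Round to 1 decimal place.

w ≈ 58.0

Known weights sum to 8 + 4 + 2 = 14; their moment is 8·55 + 4·99 + 2·21 = 878.
Balance at y = 71 requires (878 + w·73) / (14 + w) = 71.
Rearranging, w·(73 − 71) = 71·14 − 878 = 116, so w ≈ 116/2 = 58.00.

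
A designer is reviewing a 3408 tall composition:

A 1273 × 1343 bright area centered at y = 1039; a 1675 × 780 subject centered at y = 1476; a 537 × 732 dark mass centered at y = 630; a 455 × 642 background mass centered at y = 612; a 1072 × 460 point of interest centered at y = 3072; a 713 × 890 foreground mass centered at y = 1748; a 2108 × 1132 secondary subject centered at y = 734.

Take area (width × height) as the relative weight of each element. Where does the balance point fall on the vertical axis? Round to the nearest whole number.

Taking area as weight: bright area 1273·1343 = 1709639, subject 1675·780 = 1306500, dark mass 537·732 = 393084, background mass 455·642 = 292110, point of interest 1072·460 = 493120, foreground mass 713·890 = 634570, secondary subject 2108·1132 = 2386256. Sum 7215279.
Σw·y = 8506728065; ȳ = 8506728065/7215279 ≈ 1178.99.

y ≈ 1179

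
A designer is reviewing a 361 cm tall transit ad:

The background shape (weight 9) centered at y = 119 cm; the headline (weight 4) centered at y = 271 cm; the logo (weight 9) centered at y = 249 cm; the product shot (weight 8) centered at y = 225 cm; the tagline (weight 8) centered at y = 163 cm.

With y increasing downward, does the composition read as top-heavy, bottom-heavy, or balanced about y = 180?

Total weight = 9 + 4 + 9 + 8 + 8 = 38.
y-moment: 9·119 + 4·271 + 9·249 + 8·225 + 8·163 = 7500; centroid 7500/38 ≈ 197.37.
197.4 lies below (larger y than) the midline 180, so the layout is bottom-heavy.

bottom-heavy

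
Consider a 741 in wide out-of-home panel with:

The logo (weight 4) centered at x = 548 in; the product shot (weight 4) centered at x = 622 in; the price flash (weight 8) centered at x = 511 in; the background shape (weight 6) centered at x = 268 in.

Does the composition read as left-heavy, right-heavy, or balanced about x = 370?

right-heavy

Total weight = 4 + 4 + 8 + 6 = 22.
x-moment: 4·548 + 4·622 + 8·511 + 6·268 = 10376; centroid 10376/22 ≈ 471.64.
471.6 lies right of the midline 370, so the layout is right-heavy.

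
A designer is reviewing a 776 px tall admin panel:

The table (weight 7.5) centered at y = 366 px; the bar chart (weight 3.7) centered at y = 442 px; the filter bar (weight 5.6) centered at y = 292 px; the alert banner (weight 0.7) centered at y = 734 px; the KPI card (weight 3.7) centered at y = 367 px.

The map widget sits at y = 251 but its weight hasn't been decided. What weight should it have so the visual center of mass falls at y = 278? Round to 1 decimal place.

Known weights sum to 7.5 + 3.7 + 5.6 + 0.7 + 3.7 = 21.2; their moment is 7.5·366 + 3.7·442 + 5.6·292 + 0.7·734 + 3.7·367 = 7887.3.
Set Σw·y/Σw = 278: (7887.3 + 251w) = 278·(21.2 + w).
Rearranging, w·(251 − 278) = 278·21.2 − 7887.3 = -1993.7, so w ≈ -1993.7/-27 = 73.84.

w ≈ 73.8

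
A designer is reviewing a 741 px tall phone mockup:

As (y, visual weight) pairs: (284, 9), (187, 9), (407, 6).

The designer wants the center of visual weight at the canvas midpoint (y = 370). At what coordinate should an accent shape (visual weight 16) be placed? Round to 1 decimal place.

After adding the accent shape, total weight = 9 + 9 + 6 + 16 = 40.
y: target moment 40×370 = 14800; current 9·284 + 9·187 + 6·407 = 6681; the accent shape supplies 8119, so y = 8119/16 ≈ 507.44.

y ≈ 507.4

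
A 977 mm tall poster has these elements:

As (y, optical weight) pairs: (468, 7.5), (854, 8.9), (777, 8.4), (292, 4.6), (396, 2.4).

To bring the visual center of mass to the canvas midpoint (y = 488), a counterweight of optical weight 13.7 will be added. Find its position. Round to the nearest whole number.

y ≈ 166

After adding the counterweight, total weight = 7.5 + 8.9 + 8.4 + 4.6 + 2.4 + 13.7 = 45.5.
y: need Σw·y = 45.5·488 = 22204.0. Existing = 7.5·468 + 8.9·854 + 8.4·777 + 4.6·292 + 2.4·396 = 19931.0. Remainder 2273.0 / 13.7 ≈ 165.91.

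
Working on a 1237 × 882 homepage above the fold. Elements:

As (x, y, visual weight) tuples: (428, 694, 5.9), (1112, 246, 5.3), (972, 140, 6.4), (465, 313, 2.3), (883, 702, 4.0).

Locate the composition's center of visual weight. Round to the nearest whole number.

Σw = 5.9 + 5.3 + 6.4 + 2.3 + 4.0 = 23.9.
x-moment: 5.9·428 + 5.3·1112 + 6.4·972 + 2.3·465 + 4.0·883 = 19241.1; centroid 19241.1/23.9 ≈ 805.07.
y-moment: 5.9·694 + 5.3·246 + 6.4·140 + 2.3·313 + 4.0·702 = 9822.3; centroid 9822.3/23.9 ≈ 410.97.

(805, 411)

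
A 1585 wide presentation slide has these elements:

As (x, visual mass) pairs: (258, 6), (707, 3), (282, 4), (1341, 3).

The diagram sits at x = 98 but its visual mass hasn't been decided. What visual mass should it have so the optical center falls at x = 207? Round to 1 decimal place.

w ≈ 50.5

Existing Σw = 16 (6 + 3 + 4 + 3); existing moment 6·258 + 3·707 + 4·282 + 3·1341 = 8820.
For the centroid to hit 207: (8820 + w·98) / (16 + w) = 207.
So w = (207·16 − 8820)/(98 − 207) = -5508/-109 ≈ 50.53.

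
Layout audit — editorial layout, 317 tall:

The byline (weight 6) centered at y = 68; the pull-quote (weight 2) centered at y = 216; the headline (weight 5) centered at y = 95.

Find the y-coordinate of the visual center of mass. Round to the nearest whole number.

y ≈ 101

Weights sum to 6 + 2 + 5 = 13.
y-moment: 6·68 + 2·216 + 5·95 = 1315; centroid 1315/13 ≈ 101.15.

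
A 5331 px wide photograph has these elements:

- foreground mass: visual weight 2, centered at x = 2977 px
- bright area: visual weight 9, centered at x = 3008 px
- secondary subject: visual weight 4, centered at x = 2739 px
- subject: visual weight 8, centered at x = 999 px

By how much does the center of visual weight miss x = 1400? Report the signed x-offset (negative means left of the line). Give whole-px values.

Weights sum to 2 + 9 + 4 + 8 = 23.
x: (2·2977 + 9·3008 + 4·2739 + 8·999) / 23 = 51974 / 23 ≈ 2259.74
Against x = 1400, that's 2259.74 − 1400 = 859.74.

≈ 860 px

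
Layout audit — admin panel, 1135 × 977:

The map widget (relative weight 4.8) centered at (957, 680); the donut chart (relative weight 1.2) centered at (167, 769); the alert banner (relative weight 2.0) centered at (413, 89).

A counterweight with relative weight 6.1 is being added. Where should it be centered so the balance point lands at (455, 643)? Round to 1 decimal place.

New total weight: (4.8 + 1.2 + 2.0) + 6.1 = 14.1.
x: need Σw·x = 14.1·455 = 6415.5. Existing = 4.8·957 + 1.2·167 + 2.0·413 = 5620.0. Remainder 795.5 / 6.1 ≈ 130.41.
y: need Σw·y = 14.1·643 = 9066.3. Existing = 4.8·680 + 1.2·769 + 2.0·89 = 4364.8. Remainder 4701.5 / 6.1 ≈ 770.74.

(130.4, 770.7)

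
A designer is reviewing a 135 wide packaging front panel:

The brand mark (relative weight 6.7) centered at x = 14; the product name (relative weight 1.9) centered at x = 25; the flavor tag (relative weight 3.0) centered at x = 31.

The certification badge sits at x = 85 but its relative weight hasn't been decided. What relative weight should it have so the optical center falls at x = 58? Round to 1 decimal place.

Existing Σw = 11.6 (6.7 + 1.9 + 3.0); existing moment 6.7·14 + 1.9·25 + 3.0·31 = 234.3.
For the centroid to hit 58: (234.3 + w·85) / (11.6 + w) = 58.
So w = (58·11.6 − 234.3)/(85 − 58) = 438.5/27 ≈ 16.24.

w ≈ 16.2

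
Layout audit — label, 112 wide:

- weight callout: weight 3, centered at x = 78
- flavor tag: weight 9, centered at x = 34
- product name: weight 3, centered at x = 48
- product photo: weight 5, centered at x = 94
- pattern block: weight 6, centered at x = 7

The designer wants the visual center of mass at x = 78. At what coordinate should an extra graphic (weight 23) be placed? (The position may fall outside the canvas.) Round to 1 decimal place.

With the extra graphic, Σw becomes 3 + 9 + 3 + 5 + 6 + 23 = 49.
x: need Σw·x = 49·78 = 3822. Existing = 3·78 + 9·34 + 3·48 + 5·94 + 6·7 = 1196. Remainder 2626 / 23 ≈ 114.17.

x ≈ 114.2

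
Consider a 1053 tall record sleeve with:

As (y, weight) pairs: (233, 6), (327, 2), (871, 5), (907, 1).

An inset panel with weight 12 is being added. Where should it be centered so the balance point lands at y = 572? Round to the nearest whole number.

y ≈ 630

After adding the inset panel, total weight = 6 + 2 + 5 + 1 + 12 = 26.
y: target moment 26×572 = 14872; current 6·233 + 2·327 + 5·871 + 1·907 = 7314; the inset panel supplies 7558, so y = 7558/12 ≈ 629.83.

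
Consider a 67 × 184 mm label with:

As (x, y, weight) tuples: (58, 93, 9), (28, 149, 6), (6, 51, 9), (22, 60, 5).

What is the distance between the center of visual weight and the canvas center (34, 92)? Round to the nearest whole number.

Σw = 9 + 6 + 9 + 5 = 29.
Σw·x = 9·58 + 6·28 + 9·6 + 5·22 = 854, so x̄ = 854/29 ≈ 29.45.
Σw·y = 9·93 + 6·149 + 9·51 + 5·60 = 2490, so ȳ = 2490/29 ≈ 85.86.
Relative to (34, 92): Δ = (-4.55, -6.14); |Δ| = √(-4.55² + -6.14²) ≈ 7.64.

≈ 8 mm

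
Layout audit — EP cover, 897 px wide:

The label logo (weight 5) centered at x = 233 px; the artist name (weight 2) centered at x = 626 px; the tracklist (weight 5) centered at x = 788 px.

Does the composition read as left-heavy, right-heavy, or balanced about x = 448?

Σw = 5 + 2 + 5 = 12.
x-moment: 5·233 + 2·626 + 5·788 = 6357; centroid 6357/12 ≈ 529.75.
529.8 lies right of the midline 448, so the layout is right-heavy.

right-heavy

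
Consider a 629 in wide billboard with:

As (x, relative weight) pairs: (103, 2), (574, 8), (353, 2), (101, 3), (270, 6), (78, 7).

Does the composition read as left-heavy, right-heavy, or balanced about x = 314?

Total weight = 2 + 8 + 2 + 3 + 6 + 7 = 28.
Σw·x = 2·103 + 8·574 + 2·353 + 3·101 + 6·270 + 7·78 = 7973, so x̄ = 7973/28 ≈ 284.75.
284.8 lies left of the midline 314, so the layout is left-heavy.

left-heavy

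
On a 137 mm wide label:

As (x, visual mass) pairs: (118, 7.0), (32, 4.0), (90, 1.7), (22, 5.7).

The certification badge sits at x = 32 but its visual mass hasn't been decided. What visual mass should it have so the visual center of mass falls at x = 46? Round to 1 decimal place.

w ≈ 27.6

Fixed elements: Σw = 7.0 + 4.0 + 1.7 + 5.7 = 18.4, Σw·x = 7.0·118 + 4.0·32 + 1.7·90 + 5.7·22 = 1232.4.
Balance at x = 46 requires (1232.4 + w·32) / (18.4 + w) = 46.
Rearranging, w·(32 − 46) = 46·18.4 − 1232.4 = -386.0, so w ≈ -386.0/-14 = 27.57.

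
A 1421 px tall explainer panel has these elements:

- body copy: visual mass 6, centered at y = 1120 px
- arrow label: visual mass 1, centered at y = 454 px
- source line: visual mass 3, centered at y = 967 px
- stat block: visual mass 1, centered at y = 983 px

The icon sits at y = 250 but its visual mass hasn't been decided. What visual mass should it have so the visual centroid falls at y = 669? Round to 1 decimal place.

w ≈ 8.8

Known weights sum to 6 + 1 + 3 + 1 = 11; their moment is 6·1120 + 1·454 + 3·967 + 1·983 = 11058.
Set Σw·y/Σw = 669: (11058 + 250w) = 669·(11 + w).
Solving: w = (669·11 − 11058) / (250 − 669) = -3699 / -419 ≈ 8.83.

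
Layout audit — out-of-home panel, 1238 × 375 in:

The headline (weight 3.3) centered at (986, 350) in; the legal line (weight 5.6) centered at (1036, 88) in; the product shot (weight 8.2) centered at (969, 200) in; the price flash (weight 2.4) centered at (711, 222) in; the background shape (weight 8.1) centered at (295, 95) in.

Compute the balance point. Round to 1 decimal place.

Total weight = 3.3 + 5.6 + 8.2 + 2.4 + 8.1 = 27.6.
x-moment: 3.3·986 + 5.6·1036 + 8.2·969 + 2.4·711 + 8.1·295 = 21097.1; centroid 21097.1/27.6 ≈ 764.39.
y-moment: 3.3·350 + 5.6·88 + 8.2·200 + 2.4·222 + 8.1·95 = 4590.1; centroid 4590.1/27.6 ≈ 166.31.

(764.4, 166.3)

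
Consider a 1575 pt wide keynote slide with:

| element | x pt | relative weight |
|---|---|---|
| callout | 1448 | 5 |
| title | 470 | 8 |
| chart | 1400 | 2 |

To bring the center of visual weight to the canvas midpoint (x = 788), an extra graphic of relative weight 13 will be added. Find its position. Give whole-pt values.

With the extra graphic, Σw becomes 5 + 8 + 2 + 13 = 28.
x: target moment 28×788 = 22064; current 5·1448 + 8·470 + 2·1400 = 13800; the extra graphic supplies 8264, so x = 8264/13 ≈ 635.69.

x ≈ 636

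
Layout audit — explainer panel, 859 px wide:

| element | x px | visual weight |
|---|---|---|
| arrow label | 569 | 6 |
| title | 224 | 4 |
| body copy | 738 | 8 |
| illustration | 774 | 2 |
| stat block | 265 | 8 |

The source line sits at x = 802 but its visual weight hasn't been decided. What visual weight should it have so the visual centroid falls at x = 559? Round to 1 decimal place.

w ≈ 7.3

Existing Σw = 28 (6 + 4 + 8 + 2 + 8); existing moment 6·569 + 4·224 + 8·738 + 2·774 + 8·265 = 13882.
Set Σw·x/Σw = 559: (13882 + 802w) = 559·(28 + w).
So w = (559·28 − 13882)/(802 − 559) = 1770/243 ≈ 7.28.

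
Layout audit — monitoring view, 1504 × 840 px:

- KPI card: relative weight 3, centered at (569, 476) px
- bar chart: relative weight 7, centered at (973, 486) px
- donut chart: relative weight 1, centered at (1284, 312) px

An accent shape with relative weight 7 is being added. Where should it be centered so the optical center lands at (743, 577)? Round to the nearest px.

(510, 749)

After adding the accent shape, total weight = 3 + 7 + 1 + 7 = 18.
Along x: (9802 + 7·x) / 18 = 743 (existing moment 3·569 + 7·973 + 1·1284 = 9802) ⇒ x = (13374 − 9802) / 7 ≈ 510.29.
Along y: (5142 + 7·y) / 18 = 577 (existing moment 3·476 + 7·486 + 1·312 = 5142) ⇒ y = (10386 − 5142) / 7 ≈ 749.14.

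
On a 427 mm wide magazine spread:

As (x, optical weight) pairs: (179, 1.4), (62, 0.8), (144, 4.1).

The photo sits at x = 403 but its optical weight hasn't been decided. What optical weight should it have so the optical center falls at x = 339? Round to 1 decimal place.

w ≈ 19.5

Fixed elements: Σw = 1.4 + 0.8 + 4.1 = 6.3, Σw·x = 1.4·179 + 0.8·62 + 4.1·144 = 890.6.
For the centroid to hit 339: (890.6 + w·403) / (6.3 + w) = 339.
Solving: w = (339·6.3 − 890.6) / (403 − 339) = 1245.1 / 64 ≈ 19.45.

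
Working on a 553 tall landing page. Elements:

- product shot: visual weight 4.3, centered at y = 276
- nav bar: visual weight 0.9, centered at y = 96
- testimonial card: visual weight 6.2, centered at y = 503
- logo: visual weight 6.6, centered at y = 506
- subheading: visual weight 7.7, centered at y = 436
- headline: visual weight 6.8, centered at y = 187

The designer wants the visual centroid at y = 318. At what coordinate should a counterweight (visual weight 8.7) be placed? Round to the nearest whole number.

New total weight: (4.3 + 0.9 + 6.2 + 6.6 + 7.7 + 6.8) + 8.7 = 41.2.
y: need Σw·y = 41.2·318 = 13101.6. Existing = 4.3·276 + 0.9·96 + 6.2·503 + 6.6·506 + 7.7·436 + 6.8·187 = 12360.2. Remainder 741.4 / 8.7 ≈ 85.22.

y ≈ 85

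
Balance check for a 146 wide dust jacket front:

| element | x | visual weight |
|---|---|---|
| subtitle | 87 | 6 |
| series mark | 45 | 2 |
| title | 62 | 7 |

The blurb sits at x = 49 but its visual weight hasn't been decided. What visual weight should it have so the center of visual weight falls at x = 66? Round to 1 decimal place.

w ≈ 3.3

Fixed elements: Σw = 6 + 2 + 7 = 15, Σw·x = 6·87 + 2·45 + 7·62 = 1046.
For the centroid to hit 66: (1046 + w·49) / (15 + w) = 66.
So w = (66·15 − 1046)/(49 − 66) = -56/-17 ≈ 3.29.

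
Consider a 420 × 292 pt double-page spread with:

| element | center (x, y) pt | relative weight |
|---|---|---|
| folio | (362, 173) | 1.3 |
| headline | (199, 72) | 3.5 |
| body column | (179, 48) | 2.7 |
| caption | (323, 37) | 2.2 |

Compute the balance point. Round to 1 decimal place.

(243.4, 70.9)

Σw = 1.3 + 3.5 + 2.7 + 2.2 = 9.7.
x-moment: 1.3·362 + 3.5·199 + 2.7·179 + 2.2·323 = 2361.0; centroid 2361.0/9.7 ≈ 243.40.
y-moment: 1.3·173 + 3.5·72 + 2.7·48 + 2.2·37 = 687.9; centroid 687.9/9.7 ≈ 70.92.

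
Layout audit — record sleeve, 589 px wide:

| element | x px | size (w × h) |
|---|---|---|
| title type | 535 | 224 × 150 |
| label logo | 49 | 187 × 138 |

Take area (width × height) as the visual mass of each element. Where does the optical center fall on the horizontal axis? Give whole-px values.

x ≈ 324

Taking area as weight: title type 224·150 = 33600, label logo 187·138 = 25806. Sum 59406.
x: (33600·535 + 25806·49) / 59406 = 19240494 / 59406 ≈ 323.88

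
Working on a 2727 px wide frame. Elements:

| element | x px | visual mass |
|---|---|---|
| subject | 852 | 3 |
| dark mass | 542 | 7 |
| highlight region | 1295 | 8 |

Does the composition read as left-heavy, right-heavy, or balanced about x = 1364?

left-heavy

Total weight = 3 + 7 + 8 = 18.
Σw·x = 3·852 + 7·542 + 8·1295 = 16710, so x̄ = 16710/18 ≈ 928.33.
Since 928.3 is left of 1364, the composition reads left-heavy.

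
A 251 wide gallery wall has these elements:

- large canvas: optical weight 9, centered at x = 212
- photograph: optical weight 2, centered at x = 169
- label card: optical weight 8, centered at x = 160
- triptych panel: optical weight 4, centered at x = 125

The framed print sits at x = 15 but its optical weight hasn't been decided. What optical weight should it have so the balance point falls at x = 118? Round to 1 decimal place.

Existing Σw = 23 (9 + 2 + 8 + 4); existing moment 9·212 + 2·169 + 8·160 + 4·125 = 4026.
Set Σw·x/Σw = 118: (4026 + 15w) = 118·(23 + w).
Rearranging, w·(15 − 118) = 118·23 − 4026 = -1312, so w ≈ -1312/-103 = 12.74.

w ≈ 12.7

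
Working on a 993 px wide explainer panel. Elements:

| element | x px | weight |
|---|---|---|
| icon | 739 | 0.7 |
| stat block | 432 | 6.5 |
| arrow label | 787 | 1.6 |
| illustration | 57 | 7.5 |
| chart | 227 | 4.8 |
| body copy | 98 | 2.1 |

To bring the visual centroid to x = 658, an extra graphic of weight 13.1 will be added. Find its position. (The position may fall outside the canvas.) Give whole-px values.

x ≈ 1342

After adding the extra graphic, total weight = 0.7 + 6.5 + 1.6 + 7.5 + 4.8 + 2.1 + 13.1 = 36.3.
Along x: (6307.4 + 13.1·x) / 36.3 = 658 (existing moment 0.7·739 + 6.5·432 + 1.6·787 + 7.5·57 + 4.8·227 + 2.1·98 = 6307.4) ⇒ x = (23885.4 − 6307.4) / 13.1 ≈ 1341.83.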